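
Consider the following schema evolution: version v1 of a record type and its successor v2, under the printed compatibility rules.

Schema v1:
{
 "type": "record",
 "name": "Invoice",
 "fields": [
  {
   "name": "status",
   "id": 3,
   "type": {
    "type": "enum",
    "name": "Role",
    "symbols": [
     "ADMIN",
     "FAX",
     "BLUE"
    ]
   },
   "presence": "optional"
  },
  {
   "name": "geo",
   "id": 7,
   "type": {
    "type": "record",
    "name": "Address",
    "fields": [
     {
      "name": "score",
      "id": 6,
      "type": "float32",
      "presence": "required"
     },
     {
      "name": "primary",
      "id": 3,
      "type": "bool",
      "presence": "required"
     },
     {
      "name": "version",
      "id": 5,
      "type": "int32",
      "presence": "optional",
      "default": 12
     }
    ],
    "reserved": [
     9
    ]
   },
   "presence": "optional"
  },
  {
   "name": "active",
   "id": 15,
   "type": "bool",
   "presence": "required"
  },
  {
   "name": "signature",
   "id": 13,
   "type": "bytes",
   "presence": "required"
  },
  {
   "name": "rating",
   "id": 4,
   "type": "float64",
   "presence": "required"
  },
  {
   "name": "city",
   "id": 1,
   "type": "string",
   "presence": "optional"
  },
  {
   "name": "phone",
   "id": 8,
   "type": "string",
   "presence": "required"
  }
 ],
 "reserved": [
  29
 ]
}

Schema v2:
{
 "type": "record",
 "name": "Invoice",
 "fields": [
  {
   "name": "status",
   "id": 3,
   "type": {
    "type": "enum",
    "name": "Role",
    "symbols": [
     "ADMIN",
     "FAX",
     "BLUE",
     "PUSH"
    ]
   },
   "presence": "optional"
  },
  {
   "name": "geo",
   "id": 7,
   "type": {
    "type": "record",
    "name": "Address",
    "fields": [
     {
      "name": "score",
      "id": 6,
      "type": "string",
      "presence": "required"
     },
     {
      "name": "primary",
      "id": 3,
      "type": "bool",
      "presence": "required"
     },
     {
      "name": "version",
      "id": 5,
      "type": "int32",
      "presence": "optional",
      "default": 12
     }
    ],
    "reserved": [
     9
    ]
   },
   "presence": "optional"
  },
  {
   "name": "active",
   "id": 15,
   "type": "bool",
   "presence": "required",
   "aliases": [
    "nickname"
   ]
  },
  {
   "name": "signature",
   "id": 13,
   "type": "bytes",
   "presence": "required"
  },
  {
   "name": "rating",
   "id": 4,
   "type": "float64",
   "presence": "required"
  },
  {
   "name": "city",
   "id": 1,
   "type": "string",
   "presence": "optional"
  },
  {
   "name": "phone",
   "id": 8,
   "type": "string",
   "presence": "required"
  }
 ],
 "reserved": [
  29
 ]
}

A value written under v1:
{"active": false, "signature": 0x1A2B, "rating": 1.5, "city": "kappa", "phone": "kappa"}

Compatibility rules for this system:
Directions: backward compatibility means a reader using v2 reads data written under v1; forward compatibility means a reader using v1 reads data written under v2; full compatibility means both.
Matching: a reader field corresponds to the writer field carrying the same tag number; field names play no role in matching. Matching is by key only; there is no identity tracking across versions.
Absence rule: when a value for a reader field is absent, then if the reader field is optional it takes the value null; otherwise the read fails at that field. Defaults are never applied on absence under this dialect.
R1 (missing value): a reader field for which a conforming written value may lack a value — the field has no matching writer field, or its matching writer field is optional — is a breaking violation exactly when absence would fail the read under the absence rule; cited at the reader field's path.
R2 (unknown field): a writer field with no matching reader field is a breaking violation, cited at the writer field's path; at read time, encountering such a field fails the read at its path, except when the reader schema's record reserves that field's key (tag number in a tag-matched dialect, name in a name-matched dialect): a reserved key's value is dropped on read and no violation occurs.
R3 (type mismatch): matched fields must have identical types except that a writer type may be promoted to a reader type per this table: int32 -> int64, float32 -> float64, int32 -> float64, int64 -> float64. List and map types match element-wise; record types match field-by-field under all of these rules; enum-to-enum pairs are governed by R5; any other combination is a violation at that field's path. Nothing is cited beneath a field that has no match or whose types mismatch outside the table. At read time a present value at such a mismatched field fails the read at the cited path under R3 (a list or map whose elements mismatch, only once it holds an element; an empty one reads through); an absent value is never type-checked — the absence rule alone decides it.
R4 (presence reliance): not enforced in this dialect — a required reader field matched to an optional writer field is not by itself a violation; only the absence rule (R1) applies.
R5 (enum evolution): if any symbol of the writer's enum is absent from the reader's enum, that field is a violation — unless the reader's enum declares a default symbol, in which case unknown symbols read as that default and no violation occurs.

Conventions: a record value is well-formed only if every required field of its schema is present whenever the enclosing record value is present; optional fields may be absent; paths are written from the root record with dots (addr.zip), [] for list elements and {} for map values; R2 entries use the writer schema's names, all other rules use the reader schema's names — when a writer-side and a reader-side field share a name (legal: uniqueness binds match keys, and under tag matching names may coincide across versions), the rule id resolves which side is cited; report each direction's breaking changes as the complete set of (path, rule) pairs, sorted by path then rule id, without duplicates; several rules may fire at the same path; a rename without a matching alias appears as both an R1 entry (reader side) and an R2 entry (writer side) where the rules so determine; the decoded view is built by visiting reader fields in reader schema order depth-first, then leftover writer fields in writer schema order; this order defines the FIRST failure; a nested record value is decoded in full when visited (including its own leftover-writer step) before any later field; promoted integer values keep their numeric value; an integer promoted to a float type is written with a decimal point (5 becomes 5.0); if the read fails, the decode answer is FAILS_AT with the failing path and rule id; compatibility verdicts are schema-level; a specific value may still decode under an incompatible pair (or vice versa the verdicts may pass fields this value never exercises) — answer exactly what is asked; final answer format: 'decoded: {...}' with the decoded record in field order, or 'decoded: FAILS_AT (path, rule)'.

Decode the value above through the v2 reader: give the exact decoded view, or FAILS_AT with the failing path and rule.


arrows below run writer -> reader for Invoice
migrating the Invoice value to v2:
  status := null (missing; optional => null)
  geo := null (missing; optional => null)
  active := false
  signature := 0x1A2B
  rating := 1.5
  city := "kappa"
  phone := "kappa"
  => decoded: {"status": null, "geo": null, "active": false, "signature": 0x1A2B, "rating": 1.5, "city": "kappa", "phone": "kappa"}
diffs on Invoice not affecting the asked answer:
  enum Role (field status in record Invoice): symbol PUSH added -> shifts the Invoice verdicts, not this decode
  field score in record Address: type float32 changed to string -> shifts the Invoice verdicts, not this decode

decoded: {"status": null, "geo": null, "active": false, "signature": 0x1A2B, "rating": 1.5, "city": "kappa", "phone": "kappa"}


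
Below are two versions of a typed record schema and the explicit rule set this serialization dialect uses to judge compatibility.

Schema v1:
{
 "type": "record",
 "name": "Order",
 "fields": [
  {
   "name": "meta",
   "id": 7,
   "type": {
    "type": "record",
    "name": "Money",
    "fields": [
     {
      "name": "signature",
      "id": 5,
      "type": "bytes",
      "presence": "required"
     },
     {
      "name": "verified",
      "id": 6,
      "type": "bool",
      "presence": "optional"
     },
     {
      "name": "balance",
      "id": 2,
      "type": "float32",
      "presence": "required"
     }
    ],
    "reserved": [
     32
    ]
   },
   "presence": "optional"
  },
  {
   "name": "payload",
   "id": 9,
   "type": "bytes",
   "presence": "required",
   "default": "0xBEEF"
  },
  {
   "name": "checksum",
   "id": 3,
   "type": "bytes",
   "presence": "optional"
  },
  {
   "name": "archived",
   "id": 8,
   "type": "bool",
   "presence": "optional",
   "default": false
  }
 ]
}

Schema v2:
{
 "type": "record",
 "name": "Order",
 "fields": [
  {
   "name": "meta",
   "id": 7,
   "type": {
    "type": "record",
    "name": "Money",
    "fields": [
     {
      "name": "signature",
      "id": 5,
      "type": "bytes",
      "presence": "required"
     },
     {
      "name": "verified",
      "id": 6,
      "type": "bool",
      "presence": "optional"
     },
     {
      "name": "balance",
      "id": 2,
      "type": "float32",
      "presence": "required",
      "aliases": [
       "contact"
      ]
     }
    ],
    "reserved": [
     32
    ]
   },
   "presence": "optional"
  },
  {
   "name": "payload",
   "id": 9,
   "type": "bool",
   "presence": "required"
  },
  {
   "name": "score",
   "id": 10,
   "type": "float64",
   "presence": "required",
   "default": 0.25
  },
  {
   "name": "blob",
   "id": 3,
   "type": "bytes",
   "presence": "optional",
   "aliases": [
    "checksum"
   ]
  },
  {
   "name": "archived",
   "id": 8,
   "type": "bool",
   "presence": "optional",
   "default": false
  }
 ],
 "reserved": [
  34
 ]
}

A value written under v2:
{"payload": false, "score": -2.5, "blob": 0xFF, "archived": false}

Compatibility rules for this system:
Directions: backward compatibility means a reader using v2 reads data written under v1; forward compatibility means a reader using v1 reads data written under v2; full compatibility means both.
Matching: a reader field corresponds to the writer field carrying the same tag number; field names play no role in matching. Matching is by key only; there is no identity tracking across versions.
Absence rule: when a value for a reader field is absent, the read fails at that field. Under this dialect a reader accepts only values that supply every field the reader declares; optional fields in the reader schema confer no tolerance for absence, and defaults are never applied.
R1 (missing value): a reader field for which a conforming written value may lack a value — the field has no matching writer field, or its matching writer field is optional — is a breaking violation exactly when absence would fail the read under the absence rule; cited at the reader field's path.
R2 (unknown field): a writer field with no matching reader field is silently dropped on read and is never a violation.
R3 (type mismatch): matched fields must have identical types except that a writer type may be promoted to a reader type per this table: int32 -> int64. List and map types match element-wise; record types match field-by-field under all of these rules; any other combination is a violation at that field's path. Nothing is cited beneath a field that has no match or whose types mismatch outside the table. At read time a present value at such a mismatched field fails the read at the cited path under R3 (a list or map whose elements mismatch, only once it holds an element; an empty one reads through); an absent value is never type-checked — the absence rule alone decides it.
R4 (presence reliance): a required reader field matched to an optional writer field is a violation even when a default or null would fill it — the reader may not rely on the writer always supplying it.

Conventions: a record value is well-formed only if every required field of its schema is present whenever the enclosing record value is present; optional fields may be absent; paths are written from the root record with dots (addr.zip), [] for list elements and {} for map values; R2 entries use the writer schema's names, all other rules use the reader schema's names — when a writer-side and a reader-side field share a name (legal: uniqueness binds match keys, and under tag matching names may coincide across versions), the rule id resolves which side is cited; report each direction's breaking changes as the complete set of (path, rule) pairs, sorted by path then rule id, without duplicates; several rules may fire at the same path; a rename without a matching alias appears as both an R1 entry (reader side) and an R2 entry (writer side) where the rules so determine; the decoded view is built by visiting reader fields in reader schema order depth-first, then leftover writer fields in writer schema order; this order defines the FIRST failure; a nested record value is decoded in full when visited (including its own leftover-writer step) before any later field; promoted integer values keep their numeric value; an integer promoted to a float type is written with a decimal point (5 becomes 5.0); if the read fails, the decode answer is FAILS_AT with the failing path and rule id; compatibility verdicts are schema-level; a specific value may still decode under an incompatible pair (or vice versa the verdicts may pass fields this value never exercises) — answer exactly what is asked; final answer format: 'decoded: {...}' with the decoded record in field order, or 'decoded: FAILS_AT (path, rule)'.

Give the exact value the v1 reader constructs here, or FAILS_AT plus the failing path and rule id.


each type pair in Order: writer, then reader
decoding the Order value with the v1 reader:
  read fails at meta under R1 (no fill)
  => FAILS_AT (meta, R1)
checking off the Order differences that do not matter here:
  renamed field checksum to blob in record Order (alias checksum declared on the renamed field) -> affects the rule determinations only; this particular Order value decodes identically
  added field score to record Order: required float64, tag 10, default 0.25 (in v2 it sits immediately before blob) -> affects the rule determinations only; this particular Order value decodes identically
  field payload in record Order: type bytes changed to bool (its default is dropped) -> affects the rule determinations only; this particular Order value decodes identically

decoded: FAILS_AT (meta, R1)


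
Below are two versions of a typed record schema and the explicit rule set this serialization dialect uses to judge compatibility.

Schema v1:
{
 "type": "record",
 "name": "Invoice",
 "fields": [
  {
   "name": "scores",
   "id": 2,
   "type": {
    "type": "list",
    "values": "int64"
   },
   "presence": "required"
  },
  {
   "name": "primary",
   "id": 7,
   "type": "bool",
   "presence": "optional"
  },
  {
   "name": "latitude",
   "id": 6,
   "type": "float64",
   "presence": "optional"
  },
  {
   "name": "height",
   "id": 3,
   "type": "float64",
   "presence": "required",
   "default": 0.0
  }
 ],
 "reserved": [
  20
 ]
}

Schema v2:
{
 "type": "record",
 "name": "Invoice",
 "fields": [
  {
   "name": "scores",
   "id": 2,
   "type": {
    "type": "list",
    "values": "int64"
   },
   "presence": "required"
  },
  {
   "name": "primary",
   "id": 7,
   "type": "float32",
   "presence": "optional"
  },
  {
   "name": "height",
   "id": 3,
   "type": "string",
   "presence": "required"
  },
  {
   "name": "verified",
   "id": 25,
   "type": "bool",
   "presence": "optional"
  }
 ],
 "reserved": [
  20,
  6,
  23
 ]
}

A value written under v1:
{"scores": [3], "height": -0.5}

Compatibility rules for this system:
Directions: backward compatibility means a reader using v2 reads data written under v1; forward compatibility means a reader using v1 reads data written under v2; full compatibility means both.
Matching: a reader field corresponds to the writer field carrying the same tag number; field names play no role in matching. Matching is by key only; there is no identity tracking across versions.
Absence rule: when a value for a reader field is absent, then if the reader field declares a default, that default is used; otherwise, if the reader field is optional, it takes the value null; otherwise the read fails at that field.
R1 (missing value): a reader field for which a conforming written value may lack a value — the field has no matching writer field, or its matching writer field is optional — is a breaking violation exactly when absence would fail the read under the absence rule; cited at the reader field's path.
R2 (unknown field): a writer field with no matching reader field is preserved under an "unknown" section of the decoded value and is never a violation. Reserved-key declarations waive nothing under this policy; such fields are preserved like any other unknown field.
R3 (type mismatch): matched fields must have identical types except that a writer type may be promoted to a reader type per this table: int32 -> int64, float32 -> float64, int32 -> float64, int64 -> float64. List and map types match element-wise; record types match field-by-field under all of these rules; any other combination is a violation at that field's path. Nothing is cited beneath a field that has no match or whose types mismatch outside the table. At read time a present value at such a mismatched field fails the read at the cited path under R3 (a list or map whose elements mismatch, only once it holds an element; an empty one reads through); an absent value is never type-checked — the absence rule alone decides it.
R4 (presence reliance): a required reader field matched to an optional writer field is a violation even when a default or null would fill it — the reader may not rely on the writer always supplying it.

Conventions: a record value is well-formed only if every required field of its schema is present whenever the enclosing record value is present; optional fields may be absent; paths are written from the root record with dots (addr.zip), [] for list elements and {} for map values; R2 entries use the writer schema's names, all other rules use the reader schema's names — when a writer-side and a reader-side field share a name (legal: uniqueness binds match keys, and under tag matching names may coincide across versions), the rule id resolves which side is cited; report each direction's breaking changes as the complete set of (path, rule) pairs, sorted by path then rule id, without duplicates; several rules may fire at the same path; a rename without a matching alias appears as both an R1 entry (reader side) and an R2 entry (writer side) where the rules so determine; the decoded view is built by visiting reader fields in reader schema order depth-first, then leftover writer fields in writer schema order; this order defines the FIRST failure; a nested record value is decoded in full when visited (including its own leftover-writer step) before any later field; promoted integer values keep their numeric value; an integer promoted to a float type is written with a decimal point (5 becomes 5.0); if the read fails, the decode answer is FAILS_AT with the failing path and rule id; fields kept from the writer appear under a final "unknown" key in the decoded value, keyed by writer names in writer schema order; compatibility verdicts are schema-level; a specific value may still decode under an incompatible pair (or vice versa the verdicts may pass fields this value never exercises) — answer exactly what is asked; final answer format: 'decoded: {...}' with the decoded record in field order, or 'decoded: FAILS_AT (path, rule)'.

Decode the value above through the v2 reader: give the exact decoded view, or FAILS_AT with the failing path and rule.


decoded: FAILS_AT (height, R3)

arrows below run writer -> reader for Invoice
decode walk for Invoice under reader schema v2:
  scores := [3]
  primary := null (missing; optional => null)
  read fails at height under R3
  => FAILS_AT (height, R3)
ruling out the remaining Invoice differences:
  added field verified to record Invoice: optional bool, tag 25 (in v2 it sits last) -> fires no rule on Invoice under this dialect and leaves the result unchanged
  removed field latitude from record Invoice (its key 6 joins the reserved list) -> fires no rule on Invoice under this dialect and leaves the result unchanged
  field primary in record Invoice: type bool changed to float32 -> affects the rule determinations only; this particular Invoice value decodes identically


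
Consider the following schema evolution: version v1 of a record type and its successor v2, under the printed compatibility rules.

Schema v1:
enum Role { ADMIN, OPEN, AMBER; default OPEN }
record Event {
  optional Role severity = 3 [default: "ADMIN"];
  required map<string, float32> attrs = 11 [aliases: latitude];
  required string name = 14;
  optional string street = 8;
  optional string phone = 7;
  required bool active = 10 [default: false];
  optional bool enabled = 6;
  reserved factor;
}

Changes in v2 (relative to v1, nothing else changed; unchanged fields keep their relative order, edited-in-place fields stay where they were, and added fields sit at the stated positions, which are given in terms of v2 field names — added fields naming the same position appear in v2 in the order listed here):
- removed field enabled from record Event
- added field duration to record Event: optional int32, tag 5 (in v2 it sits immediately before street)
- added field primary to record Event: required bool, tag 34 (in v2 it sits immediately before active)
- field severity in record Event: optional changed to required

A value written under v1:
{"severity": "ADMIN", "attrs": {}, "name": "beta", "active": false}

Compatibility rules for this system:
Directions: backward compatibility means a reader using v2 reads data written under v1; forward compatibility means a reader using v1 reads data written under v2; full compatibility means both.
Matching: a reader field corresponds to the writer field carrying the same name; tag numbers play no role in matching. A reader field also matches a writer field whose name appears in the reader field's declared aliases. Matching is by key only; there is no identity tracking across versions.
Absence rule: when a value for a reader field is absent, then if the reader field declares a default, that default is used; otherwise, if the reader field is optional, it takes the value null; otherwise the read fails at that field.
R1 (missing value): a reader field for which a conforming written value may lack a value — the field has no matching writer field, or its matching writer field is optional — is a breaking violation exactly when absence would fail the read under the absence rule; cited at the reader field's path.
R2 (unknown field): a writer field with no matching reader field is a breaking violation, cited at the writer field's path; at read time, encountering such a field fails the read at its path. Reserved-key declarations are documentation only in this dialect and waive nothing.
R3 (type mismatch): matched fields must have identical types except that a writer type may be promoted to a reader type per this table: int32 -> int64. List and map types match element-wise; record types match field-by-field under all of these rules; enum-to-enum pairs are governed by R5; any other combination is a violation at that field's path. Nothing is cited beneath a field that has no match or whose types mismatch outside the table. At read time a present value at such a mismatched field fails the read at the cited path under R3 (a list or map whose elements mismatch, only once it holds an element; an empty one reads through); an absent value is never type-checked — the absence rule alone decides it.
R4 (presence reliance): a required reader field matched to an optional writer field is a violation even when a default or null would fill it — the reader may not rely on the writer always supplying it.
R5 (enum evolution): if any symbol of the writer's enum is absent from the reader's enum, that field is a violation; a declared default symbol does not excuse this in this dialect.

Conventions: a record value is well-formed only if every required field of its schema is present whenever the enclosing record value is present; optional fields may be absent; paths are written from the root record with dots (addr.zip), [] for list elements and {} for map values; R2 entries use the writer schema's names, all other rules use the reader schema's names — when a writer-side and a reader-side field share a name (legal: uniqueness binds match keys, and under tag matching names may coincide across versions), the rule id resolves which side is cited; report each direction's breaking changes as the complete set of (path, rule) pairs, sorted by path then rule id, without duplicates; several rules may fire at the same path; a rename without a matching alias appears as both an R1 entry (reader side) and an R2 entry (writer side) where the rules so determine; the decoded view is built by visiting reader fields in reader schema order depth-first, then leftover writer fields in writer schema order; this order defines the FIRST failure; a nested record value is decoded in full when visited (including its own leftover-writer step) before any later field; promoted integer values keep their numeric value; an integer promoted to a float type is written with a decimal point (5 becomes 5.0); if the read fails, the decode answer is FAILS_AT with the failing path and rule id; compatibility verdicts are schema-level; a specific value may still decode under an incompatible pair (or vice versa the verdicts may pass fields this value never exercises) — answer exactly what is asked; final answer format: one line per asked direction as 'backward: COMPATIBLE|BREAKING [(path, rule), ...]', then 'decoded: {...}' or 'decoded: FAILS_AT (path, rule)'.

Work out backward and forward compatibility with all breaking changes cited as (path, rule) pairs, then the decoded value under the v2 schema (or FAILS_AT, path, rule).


backward: BREAKING [(enabled, R2), (primary, R1), (severity, R4)]; forward: BREAKING [(duration, R2), (primary, R2)]; decoded: FAILS_AT (primary, R1)

each type pair in Event: writer, then reader
backward pass over Event, reader schema v2, writer schema v1:
  severity: Role -> Role, writer optional; from severity
  attrs: map<string, float32> -> map<string, float32>, writer required; from attrs
  name: string -> string, writer required; from name
  duration: no writer match
  street: string -> string, writer optional; from street
  phone: string -> string, writer optional; from phone
  primary: no writer match
  active: bool -> bool, writer required; from active
  leftover writer field: enabled
  breaking: (enabled, R2)
  breaking: (primary, R1)
  breaking: (severity, R4)
  => 3 violation(s): backward is BREAKING for Event
forward pass over Event, reader schema v1, writer schema v2:
  severity: Role -> Role, writer required; from severity
  attrs: map<string, float32> -> map<string, float32>, writer required; from attrs
  name: string -> string, writer required; from name
  street: string -> string, writer optional; from street
  phone: string -> string, writer optional; from phone
  active: bool -> bool, writer required; from active
  enabled: no writer match
  leftover writer field: duration
  leftover writer field: primary
  breaking: (duration, R2)
  breaking: (primary, R2)
  => 2 violation(s): forward is BREAKING for Event
decode (reader v2):
  severity := "ADMIN"
  attrs := {}
  name := "beta"
  duration := null (absent, optional -> null)
  street := null (absent, optional -> null)
  phone := null (absent, optional -> null)
  read fails at primary under R1 (no fill)
  => FAILS_AT (primary, R1)


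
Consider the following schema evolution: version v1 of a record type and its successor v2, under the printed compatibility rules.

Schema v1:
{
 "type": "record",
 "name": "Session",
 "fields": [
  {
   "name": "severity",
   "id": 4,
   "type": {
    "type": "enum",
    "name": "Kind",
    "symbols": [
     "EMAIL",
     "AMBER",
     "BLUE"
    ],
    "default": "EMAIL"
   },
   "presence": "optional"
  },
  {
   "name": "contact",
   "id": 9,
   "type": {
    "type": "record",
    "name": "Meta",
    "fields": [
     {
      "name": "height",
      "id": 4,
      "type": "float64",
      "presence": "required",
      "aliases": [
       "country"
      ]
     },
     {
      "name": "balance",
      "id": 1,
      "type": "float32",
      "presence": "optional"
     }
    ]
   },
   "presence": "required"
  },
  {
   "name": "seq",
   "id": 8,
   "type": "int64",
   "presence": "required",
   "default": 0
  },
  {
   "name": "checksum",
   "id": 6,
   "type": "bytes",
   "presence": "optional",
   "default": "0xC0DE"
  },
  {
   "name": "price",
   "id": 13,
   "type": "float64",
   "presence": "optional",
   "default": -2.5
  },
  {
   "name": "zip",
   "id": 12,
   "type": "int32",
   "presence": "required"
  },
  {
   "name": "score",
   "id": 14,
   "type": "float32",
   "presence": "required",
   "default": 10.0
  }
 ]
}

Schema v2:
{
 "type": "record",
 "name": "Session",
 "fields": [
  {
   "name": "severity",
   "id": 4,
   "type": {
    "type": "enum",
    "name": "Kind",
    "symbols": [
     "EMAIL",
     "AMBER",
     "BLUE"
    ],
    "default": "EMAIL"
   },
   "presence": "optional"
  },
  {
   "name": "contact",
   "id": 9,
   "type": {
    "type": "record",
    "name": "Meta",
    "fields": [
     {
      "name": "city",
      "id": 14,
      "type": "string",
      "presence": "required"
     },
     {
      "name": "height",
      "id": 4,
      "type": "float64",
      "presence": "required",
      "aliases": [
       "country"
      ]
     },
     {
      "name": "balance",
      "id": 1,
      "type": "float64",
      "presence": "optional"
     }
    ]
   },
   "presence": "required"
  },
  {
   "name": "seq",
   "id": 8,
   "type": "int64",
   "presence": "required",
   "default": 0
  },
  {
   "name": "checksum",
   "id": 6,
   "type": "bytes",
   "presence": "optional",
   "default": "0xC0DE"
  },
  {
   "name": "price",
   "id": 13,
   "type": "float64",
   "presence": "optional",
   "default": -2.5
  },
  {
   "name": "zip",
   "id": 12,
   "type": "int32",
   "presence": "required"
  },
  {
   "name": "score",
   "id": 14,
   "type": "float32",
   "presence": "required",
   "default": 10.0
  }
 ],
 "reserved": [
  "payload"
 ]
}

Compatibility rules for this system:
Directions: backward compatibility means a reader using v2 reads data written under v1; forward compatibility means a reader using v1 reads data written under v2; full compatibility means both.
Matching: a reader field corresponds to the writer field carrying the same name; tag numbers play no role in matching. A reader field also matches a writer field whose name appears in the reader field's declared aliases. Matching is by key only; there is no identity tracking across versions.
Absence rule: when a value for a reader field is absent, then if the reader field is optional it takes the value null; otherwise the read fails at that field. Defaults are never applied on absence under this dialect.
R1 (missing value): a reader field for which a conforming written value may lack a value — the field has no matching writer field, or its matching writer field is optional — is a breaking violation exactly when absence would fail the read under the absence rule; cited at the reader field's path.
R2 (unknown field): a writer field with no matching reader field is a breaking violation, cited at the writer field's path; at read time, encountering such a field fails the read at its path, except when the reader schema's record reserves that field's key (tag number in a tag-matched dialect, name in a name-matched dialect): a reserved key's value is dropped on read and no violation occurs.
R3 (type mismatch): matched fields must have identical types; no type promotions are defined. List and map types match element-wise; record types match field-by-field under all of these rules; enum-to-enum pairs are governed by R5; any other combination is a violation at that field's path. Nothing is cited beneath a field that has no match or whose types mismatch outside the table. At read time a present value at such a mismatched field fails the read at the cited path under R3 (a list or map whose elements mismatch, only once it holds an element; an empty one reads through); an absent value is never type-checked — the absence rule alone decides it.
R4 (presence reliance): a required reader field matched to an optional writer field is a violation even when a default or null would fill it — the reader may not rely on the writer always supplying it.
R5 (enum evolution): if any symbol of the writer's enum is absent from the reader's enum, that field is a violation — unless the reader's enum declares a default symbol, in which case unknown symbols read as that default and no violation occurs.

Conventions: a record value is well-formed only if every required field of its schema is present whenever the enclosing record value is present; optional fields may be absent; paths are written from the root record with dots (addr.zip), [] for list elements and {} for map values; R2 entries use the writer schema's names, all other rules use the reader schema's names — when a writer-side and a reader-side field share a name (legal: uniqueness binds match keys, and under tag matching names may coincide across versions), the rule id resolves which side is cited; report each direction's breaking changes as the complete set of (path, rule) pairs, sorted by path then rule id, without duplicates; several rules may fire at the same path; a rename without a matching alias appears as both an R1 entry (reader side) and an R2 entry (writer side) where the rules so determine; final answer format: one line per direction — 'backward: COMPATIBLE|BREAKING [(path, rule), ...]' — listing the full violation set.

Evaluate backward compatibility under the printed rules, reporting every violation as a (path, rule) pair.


the writer's type comes first in each Session pair
backward on Session — v2 reading data written by v1:
  writer optional, Kind -> Kind: reader severity maps from writer severity
  writer required, Meta -> Meta: reader contact maps from writer contact
  writer required, int64 -> int64: reader seq maps from writer seq
  writer optional, bytes -> bytes: reader checksum maps from writer checksum
  writer optional, float64 -> float64: reader price maps from writer price
  writer required, int32 -> int32: reader zip maps from writer zip
  writer required, float32 -> float32: reader score maps from writer score
  no writer field matches reader contact.city
  writer required, float64 -> float64: reader contact.height maps from writer contact.height
  writer optional, float32 -> float64: reader contact.balance maps from writer contact.balance
  breaking: (contact.balance, R3)
  breaking: (contact.city, R1)
  => backward verdict for Session: BREAKING, 2 violation(s)

backward: BREAKING [(contact.balance, R3), (contact.city, R1)]


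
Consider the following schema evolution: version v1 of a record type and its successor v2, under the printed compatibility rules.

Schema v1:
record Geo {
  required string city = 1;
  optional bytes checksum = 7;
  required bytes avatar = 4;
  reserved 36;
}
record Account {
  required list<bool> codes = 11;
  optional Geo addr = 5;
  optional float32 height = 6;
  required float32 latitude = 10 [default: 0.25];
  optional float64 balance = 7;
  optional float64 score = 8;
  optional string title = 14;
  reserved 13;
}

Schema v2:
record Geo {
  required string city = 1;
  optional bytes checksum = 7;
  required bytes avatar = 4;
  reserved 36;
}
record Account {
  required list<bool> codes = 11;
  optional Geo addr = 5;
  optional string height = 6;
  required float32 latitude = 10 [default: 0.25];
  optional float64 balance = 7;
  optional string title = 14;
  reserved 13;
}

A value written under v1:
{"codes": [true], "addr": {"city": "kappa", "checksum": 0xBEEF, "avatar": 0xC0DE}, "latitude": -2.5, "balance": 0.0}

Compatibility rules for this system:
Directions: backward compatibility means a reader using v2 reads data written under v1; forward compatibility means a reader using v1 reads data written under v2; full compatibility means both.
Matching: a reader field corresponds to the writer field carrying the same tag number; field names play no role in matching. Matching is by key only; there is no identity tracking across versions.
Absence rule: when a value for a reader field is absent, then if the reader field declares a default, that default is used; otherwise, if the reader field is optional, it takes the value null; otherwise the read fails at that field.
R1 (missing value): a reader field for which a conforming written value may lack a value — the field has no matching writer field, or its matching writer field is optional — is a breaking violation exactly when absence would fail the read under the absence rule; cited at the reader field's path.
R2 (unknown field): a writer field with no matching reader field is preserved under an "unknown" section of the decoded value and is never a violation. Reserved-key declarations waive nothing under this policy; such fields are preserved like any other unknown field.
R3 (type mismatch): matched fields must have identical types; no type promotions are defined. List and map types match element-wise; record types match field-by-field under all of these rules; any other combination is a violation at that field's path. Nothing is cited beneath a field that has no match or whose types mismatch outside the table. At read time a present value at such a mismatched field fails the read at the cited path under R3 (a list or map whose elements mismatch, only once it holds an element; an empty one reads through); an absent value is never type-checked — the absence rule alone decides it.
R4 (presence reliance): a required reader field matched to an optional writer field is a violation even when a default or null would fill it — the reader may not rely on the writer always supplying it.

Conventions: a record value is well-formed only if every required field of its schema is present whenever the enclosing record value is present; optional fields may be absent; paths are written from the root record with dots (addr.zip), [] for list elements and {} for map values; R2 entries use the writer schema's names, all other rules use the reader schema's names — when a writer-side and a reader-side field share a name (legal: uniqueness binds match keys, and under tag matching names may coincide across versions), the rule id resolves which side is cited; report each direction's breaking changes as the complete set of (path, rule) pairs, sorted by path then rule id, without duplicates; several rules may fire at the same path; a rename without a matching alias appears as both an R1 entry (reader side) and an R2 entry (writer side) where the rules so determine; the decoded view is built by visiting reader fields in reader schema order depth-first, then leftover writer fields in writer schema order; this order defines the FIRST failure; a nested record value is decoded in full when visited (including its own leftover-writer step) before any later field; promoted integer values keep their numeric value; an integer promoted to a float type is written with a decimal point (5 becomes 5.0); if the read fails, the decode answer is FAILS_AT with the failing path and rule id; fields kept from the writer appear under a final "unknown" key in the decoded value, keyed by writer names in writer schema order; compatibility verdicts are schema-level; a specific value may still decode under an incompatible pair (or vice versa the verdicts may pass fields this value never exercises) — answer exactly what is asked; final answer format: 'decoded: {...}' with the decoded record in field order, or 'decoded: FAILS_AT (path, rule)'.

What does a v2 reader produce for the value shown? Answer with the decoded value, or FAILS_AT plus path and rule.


the writer's type comes first in each Account pair
decode walk for Account under reader schema v2:
  codes := [true]
  addr.city := "kappa"
  addr.checksum := 0xBEEF
  addr.avatar := 0xC0DE
  height := null (absent, optional -> null)
  latitude := -2.5
  balance := 0.0
  title := null (absent, optional -> null)
  => decoded: {"codes": [true], "addr": {"city": "kappa", "checksum": 0xBEEF, "avatar": 0xC0DE}, "height": null, "latitude": -2.5, "balance": 0.0, "title": null}
ruling out the remaining Account differences:
  field height in record Account: type float32 changed to string -> shifts the Account verdicts, not this decode

decoded: {"codes": [true], "addr": {"city": "kappa", "checksum": 0xBEEF, "avatar": 0xC0DE}, "height": null, "latitude": -2.5, "balance": 0.0, "title": null}
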